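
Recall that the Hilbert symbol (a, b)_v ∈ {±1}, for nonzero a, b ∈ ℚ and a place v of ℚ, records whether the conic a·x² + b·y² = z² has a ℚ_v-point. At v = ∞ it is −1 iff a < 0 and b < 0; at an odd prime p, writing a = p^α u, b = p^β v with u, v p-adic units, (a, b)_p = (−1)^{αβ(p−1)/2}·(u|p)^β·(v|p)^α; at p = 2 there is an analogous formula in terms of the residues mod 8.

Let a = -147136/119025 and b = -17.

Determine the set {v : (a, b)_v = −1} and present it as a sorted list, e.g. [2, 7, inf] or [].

Mod squares: a ≡ -19, b ≡ -17. Check v ∈ {∞, 2, 3, 5, 11, 17, 19, 23}.
v=19: a=19^1·(≡3), b=19^0·(≡2) mod 19; (3|19)=-1, (2|19)=-1; (−1)^{1·0·9}·(-1)^0·(-1)^1 = -1.
v=3: a=3^-2·(≡2), b=3^0·(≡1) mod 3; (2|3)=-1, (1|3)=+1; (−1)^{-2·0·1}·(-1)^0·(+1)^-2 = +1.
v=∞: -19 < 0 and -17 < 0  ⇒  (a,b)_∞ = -1.
v=2: v_2(a)=6, v_2(b)=0; units ≡ 5, 7 (mod 8); ε·ε+αω+βω = 0·1+6·0+0·1 ≡ 0  ⇒  (a,b)_2 = +1.
v=11: a=11^2·(≡1), b=11^0·(≡5) mod 11; (1|11)=+1, (5|11)=+1; (−1)^{2·0·5}·(+1)^0·(+1)^2 = +1.
v=23: a=23^-2·(≡1), b=23^0·(≡6) mod 23; (1|23)=+1, (6|23)=+1; (−1)^{-2·0·11}·(+1)^0·(+1)^-2 = +1.
v=17: a=17^0·(≡2), b=17^1·(≡16) mod 17; (2|17)=+1, (16|17)=+1; (−1)^{0·1·8}·(+1)^1·(+1)^0 = +1.
v=5: a=5^-2·(≡4), b=5^0·(≡3) mod 5; (4|5)=+1, (3|5)=-1; (−1)^{-2·0·2}·(+1)^0·(-1)^-2 = +1.
Ram(-19, -17) = {19, ∞}; no ℚ_19-point on the conic.

[19, inf]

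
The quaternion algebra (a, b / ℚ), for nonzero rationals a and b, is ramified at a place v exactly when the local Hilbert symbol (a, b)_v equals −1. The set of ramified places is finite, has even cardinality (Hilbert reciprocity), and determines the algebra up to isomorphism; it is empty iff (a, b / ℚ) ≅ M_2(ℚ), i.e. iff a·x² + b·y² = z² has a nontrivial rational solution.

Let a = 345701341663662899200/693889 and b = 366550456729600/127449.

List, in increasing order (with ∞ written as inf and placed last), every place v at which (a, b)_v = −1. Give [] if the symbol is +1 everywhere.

[11, 23]

(a, b) ≡ (7843, 481) mod (ℚ^×)²; places V = {2, 3, 5, 7, 11, 13, 17, 23, 31, 37, ∞}.
(a,b)_23: α=1, u≡19; β=0, v≡7 (mod 23); (19|23)=-1, (7|23)=-1; sign (−1)^0·-1^0·-1^1 = -1.
(a,b)_13: α=2, u≡10; β=1, v≡6 (mod 13); (10|13)=+1, (6|13)=-1; sign (−1)^0·+1^1·-1^2 = +1.
(a,b)_7: α=-4, u≡3; β=-2, v≡6 (mod 7); (3|7)=-1, (6|7)=-1; sign (−1)^0·-1^-2·-1^-4 = +1.
(a,b)_∞: sgn(7843)=+, sgn(481)=+, so +1.
(a,b)_2: α=16, β=18; u≡3, v≡1 (mod 8); ε(u)ε(v)=1·0, αω(v)=16·0, βω(u)=18·1; sum ≡ 0  ⇒  +1.
(a,b)_17: α=-2, u≡11; β=-2, v≡10 (mod 17); (11|17)=-1, (10|17)=-1; sign (−1)^0·-1^-2·-1^-2 = +1.
(a,b)_5: α=2, u≡2; β=2, v≡1 (mod 5); (2|5)=-1, (1|5)=+1; sign (−1)^0·-1^2·+1^2 = +1.
(a,b)_37: α=2, u≡4; β=1, v≡5 (mod 37); (4|37)=+1, (5|37)=-1; sign (−1)^0·+1^1·-1^2 = +1.
(a,b)_31: α=3, u≡28; β=2, v≡9 (mod 31); (28|31)=+1, (9|31)=+1; sign (−1)^0·+1^2·+1^3 = +1.
(a,b)_11: α=3, u≡4; β=2, v≡8 (mod 11); (4|11)=+1, (8|11)=-1; sign (−1)^0·+1^2·-1^3 = -1.
(a,b)_3: α=0, u≡1; β=-2, v≡1 (mod 3); (1|3)=+1, (1|3)=+1; sign (−1)^0·+1^-2·+1^0 = +1.
|Ram(7843, 481)| = 2, even; anisotropic at {11, 23}.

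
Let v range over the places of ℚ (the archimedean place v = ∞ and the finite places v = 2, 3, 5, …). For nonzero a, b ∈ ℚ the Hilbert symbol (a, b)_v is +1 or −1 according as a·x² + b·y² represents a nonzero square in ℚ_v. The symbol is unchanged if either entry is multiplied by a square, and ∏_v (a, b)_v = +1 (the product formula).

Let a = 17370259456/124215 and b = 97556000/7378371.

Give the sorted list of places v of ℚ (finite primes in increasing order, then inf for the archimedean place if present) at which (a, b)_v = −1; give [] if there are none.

(a, b) ≡ (220110, 3190) mod (ℚ^×)²; places V = {2, 3, 5, 7, 11, 13, 17, 23, 29, ∞}.
(a,b)_29: α=1, u≡14; β=3, v≡5 (mod 29); (14|29)=-1, (5|29)=+1; sign (−1)^0·-1^3·+1^1 = -1.
(a,b)_13: α=-2, u≡8; β=-2, v≡7 (mod 13); (8|13)=-1, (7|13)=-1; sign (−1)^0·-1^-2·-1^-2 = +1.
(a,b)_3: α=-1, u≡2; β=-4, v≡1 (mod 3); (2|3)=-1, (1|3)=+1; sign (−1)^0·-1^-4·+1^-1 = +1.
(a,b)_7: α=-2, u≡4; β=-2, v≡5 (mod 7); (4|7)=+1, (5|7)=-1; sign (−1)^0·+1^-2·-1^-2 = +1.
(a,b)_11: α=1, u≡1; β=-1, v≡1 (mod 11); (1|11)=+1, (1|11)=+1; sign (−1)^1·+1^-1·+1^1 = -1.
(a,b)_2: α=13, β=5; u≡7, v≡3 (mod 8); ε(u)ε(v)=1·1, αω(v)=13·1, βω(u)=5·0; sum ≡ 0  ⇒  +1.
(a,b)_∞: sgn(220110)=+, sgn(3190)=+, so +1.
(a,b)_23: α=1, u≡8; β=0, v≡3 (mod 23); (8|23)=+1, (3|23)=+1; sign (−1)^0·+1^0·+1^1 = +1.
(a,b)_5: α=-1, u≡2; β=3, v≡3 (mod 5); (2|5)=-1, (3|5)=-1; sign (−1)^0·-1^3·-1^-1 = +1.
(a,b)_17: α=2, u≡5; β=0, v≡10 (mod 17); (5|17)=-1, (10|17)=-1; sign (−1)^0·-1^0·-1^2 = +1.
|Ram(220110, 3190)| = 2, even; anisotropic at {11, 29}.

[11, 29]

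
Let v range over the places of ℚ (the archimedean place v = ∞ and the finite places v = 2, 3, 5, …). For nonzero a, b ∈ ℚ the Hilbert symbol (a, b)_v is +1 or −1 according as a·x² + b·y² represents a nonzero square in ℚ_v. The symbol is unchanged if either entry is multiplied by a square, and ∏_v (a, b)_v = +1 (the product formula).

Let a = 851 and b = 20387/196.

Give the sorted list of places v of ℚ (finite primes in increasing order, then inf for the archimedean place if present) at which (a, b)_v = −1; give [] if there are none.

(a, b) ≡ (851, 20387) mod (ℚ^×)²; places V = {2, 7, 19, 23, 29, 37, ∞}.
(a,b)_23: α=1, u≡14; β=0, v≡18 (mod 23); (14|23)=-1, (18|23)=+1; sign (−1)^0·-1^0·+1^1 = +1.
(a,b)_7: α=0, u≡4; β=-2, v≡6 (mod 7); (4|7)=+1, (6|7)=-1; sign (−1)^0·+1^-2·-1^0 = +1.
(a,b)_37: α=1, u≡23; β=1, v≡3 (mod 37); (23|37)=-1, (3|37)=+1; sign (−1)^0·-1^1·+1^1 = -1.
(a,b)_19: α=0, u≡15; β=1, v≡11 (mod 19); (15|19)=-1, (11|19)=+1; sign (−1)^0·-1^1·+1^0 = -1.
(a,b)_2: α=0, β=-2; u≡3, v≡3 (mod 8); ε(u)ε(v)=1·1, αω(v)=0·1, βω(u)=-2·1; sum ≡ 1  ⇒  -1.
(a,b)_∞: sgn(851)=+, sgn(20387)=+, so +1.
(a,b)_29: α=0, u≡10; β=1, v≡28 (mod 29); (10|29)=-1, (28|29)=+1; sign (−1)^0·-1^1·+1^0 = -1.
(851, 20387 / ℚ) ramifies at {2, 19, 29, 37}: a division algebra.

[2, 19, 29, 37]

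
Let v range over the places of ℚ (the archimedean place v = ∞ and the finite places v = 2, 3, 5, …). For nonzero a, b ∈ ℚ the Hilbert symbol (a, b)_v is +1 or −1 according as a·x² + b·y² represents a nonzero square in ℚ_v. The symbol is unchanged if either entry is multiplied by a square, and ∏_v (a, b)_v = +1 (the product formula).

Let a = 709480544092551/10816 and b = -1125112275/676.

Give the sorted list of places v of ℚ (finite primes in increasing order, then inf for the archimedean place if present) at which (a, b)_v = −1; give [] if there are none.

(a, b) ≡ (81719, -11339) mod (ℚ^×)²; places V = {2, 3, 5, 7, 11, 13, 17, 19, 23, 29, ∞}.
(a,b)_11: α=1, u≡3; β=0, v≡2 (mod 11); (3|11)=+1, (2|11)=-1; sign (−1)^0·+1^0·-1^1 = -1.
(a,b)_3: α=6, u≡2; β=4, v≡1 (mod 3); (2|3)=-1, (1|3)=+1; sign (−1)^0·-1^4·+1^6 = +1.
(a,b)_17: α=3, u≡2; β=1, v≡13 (mod 17); (2|17)=+1, (13|17)=+1; sign (−1)^0·+1^1·+1^3 = +1.
(a,b)_19: α=1, u≡9; β=0, v≡6 (mod 19); (9|19)=+1, (6|19)=+1; sign (−1)^0·+1^0·+1^1 = +1.
(a,b)_5: α=0, u≡1; β=2, v≡4 (mod 5); (1|5)=+1, (4|5)=+1; sign (−1)^0·+1^2·+1^0 = +1.
(a,b)_7: α=2, u≡2; β=2, v≡4 (mod 7); (2|7)=+1, (4|7)=+1; sign (−1)^0·+1^2·+1^2 = +1.
(a,b)_29: α=2, u≡21; β=1, v≡17 (mod 29); (21|29)=-1, (17|29)=-1; sign (−1)^0·-1^1·-1^2 = -1.
(a,b)_2: α=-6, β=-2; u≡7, v≡5 (mod 8); ε(u)ε(v)=1·0, αω(v)=-6·1, βω(u)=-2·0; sum ≡ 0  ⇒  +1.
(a,b)_13: α=-2, u≡3; β=-2, v≡3 (mod 13); (3|13)=+1, (3|13)=+1; sign (−1)^0·+1^-2·+1^-2 = +1.
(a,b)_23: α=1, u≡14; β=1, v≡12 (mod 23); (14|23)=-1, (12|23)=+1; sign (−1)^1·-1^1·+1^1 = +1.
(a,b)_∞: sgn(81719)=+, sgn(-11339)=−, so +1.
Ram(81719, -11339) = {11, 29}; no ℚ_11-point on the conic.

[11, 29]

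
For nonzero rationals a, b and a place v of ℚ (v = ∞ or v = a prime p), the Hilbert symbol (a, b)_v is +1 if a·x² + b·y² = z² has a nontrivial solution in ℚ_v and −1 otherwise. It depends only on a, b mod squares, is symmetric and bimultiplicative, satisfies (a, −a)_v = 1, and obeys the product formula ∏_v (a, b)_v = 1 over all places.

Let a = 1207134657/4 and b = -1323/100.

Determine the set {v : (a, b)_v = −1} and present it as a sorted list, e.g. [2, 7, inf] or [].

(a, b) ≡ (14902897, -3) mod (ℚ^×)²; places V = {2, 3, 5, 7, 17, 19, 29, 37, 43, ∞}.
(a,b)_2: α=-2, β=-2; u≡1, v≡5 (mod 8); ε(u)ε(v)=0·0, αω(v)=-2·1, βω(u)=-2·0; sum ≡ 0  ⇒  +1.
(a,b)_43: α=1, u≡12; β=0, v≡13 (mod 43); (12|43)=-1, (13|43)=+1; sign (−1)^0·-1^0·+1^1 = +1.
(a,b)_5: α=0, u≡3; β=-2, v≡3 (mod 5); (3|5)=-1, (3|5)=-1; sign (−1)^0·-1^-2·-1^0 = +1.
(a,b)_7: α=0, u≡2; β=2, v≡4 (mod 7); (2|7)=+1, (4|7)=+1; sign (−1)^0·+1^2·+1^0 = +1.
(a,b)_29: α=1, u≡24; β=0, v≡12 (mod 29); (24|29)=+1, (12|29)=-1; sign (−1)^0·+1^0·-1^1 = -1.
(a,b)_37: α=1, u≡26; β=0, v≡16 (mod 37); (26|37)=+1, (16|37)=+1; sign (−1)^0·+1^0·+1^1 = +1.
(a,b)_17: α=1, u≡15; β=0, v≡7 (mod 17); (15|17)=+1, (7|17)=-1; sign (−1)^0·+1^0·-1^1 = -1.
(a,b)_3: α=4, u≡1; β=3, v≡2 (mod 3); (1|3)=+1, (2|3)=-1; sign (−1)^0·+1^3·-1^4 = +1.
(a,b)_∞: sgn(14902897)=+, sgn(-3)=−, so +1.
(a,b)_19: α=1, u≡11; β=0, v≡9 (mod 19); (11|19)=+1, (9|19)=+1; sign (−1)^0·+1^0·+1^1 = +1.
Ram(14902897, -3) = {17, 29}; no ℚ_17-point on the conic.

[17, 29]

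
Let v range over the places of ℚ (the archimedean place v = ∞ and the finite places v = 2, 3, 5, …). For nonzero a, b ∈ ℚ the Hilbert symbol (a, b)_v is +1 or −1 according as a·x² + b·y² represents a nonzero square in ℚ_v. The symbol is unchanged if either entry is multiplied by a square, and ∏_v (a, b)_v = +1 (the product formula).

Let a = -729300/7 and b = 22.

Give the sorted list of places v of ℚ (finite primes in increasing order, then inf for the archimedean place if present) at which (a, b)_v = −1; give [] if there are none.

Mod squares: a ≡ -51051, b ≡ 22. Check v ∈ {∞, 2, 3, 5, 7, 11, 13, 17}.
v=3: a=3^1·(≡2), b=3^0·(≡1) mod 3; (2|3)=-1, (1|3)=+1; (−1)^{1·0·1}·(-1)^0·(+1)^1 = +1.
v=11: a=11^1·(≡9), b=11^1·(≡2) mod 11; (9|11)=+1, (2|11)=-1; (−1)^{1·1·5}·(+1)^1·(-1)^1 = +1.
v=7: a=7^-1·(≡2), b=7^0·(≡1) mod 7; (2|7)=+1, (1|7)=+1; (−1)^{-1·0·3}·(+1)^0·(+1)^-1 = +1.
v=17: a=17^1·(≡6), b=17^0·(≡5) mod 17; (6|17)=-1, (5|17)=-1; (−1)^{1·0·8}·(-1)^0·(-1)^1 = -1.
v=2: v_2(a)=2, v_2(b)=1; units ≡ 5, 3 (mod 8); ε·ε+αω+βω = 0·1+2·1+1·1 ≡ 1  ⇒  (a,b)_2 = -1.
v=∞: -51051 < 0 and 22 > 0  ⇒  (a,b)_∞ = +1.
v=13: a=13^1·(≡3), b=13^0·(≡9) mod 13; (3|13)=+1, (9|13)=+1; (−1)^{1·0·6}·(+1)^0·(+1)^1 = +1.
v=5: a=5^2·(≡4), b=5^0·(≡2) mod 5; (4|5)=+1, (2|5)=-1; (−1)^{2·0·2}·(+1)^0·(-1)^2 = +1.
|Ram(-51051, 22)| = 2, even; anisotropic at {2, 17}.

[2, 17]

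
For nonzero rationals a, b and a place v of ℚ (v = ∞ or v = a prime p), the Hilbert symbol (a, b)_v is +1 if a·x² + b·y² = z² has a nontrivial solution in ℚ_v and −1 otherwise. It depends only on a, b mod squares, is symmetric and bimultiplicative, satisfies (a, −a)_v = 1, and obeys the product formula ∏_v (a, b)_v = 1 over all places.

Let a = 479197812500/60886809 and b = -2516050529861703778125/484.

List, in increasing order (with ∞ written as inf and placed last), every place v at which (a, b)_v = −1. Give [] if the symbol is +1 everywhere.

[3, 5, 23, 29]

(a, b) ≡ (63365, -107445) mod (ℚ^×)²; places V = {2, 3, 5, 7, 11, 13, 17, 19, 23, 29, ∞}.
(a,b)_19: α=1, u≡8; β=3, v≡5 (mod 19); (8|19)=-1, (5|19)=+1; sign (−1)^1·-1^3·+1^1 = +1.
(a,b)_2: α=2, β=-2; u≡5, v≡3 (mod 8); ε(u)ε(v)=0·1, αω(v)=2·1, βω(u)=-2·1; sum ≡ 0  ⇒  +1.
(a,b)_3: α=-6, u≡2; β=3, v≡2 (mod 3); (2|3)=-1, (2|3)=-1; sign (−1)^0·-1^3·-1^-6 = -1.
(a,b)_17: α=-4, u≡3; β=0, v≡3 (mod 17); (3|17)=-1, (3|17)=-1; sign (−1)^0·-1^0·-1^-4 = +1.
(a,b)_23: α=1, u≡4; β=4, v≡15 (mod 23); (4|23)=+1, (15|23)=-1; sign (−1)^0·+1^4·-1^1 = -1.
(a,b)_5: α=7, u≡3; β=5, v≡4 (mod 5); (3|5)=-1, (4|5)=+1; sign (−1)^0·-1^5·+1^7 = -1.
(a,b)_11: α=2, u≡9; β=-2, v≡4 (mod 11); (9|11)=+1, (4|11)=+1; sign (−1)^0·+1^-2·+1^2 = +1.
(a,b)_∞: sgn(63365)=+, sgn(-107445)=−, so +1.
(a,b)_13: α=0, u≡12; β=1, v≡3 (mod 13); (12|13)=+1, (3|13)=+1; sign (−1)^0·+1^1·+1^0 = +1.
(a,b)_29: α=1, u≡19; β=3, v≡7 (mod 29); (19|29)=-1, (7|29)=+1; sign (−1)^0·-1^3·+1^1 = -1.
(a,b)_7: α=0, u≡2; β=2, v≡6 (mod 7); (2|7)=+1, (6|7)=-1; sign (−1)^0·+1^2·-1^0 = +1.
|Ram(63365, -107445)| = 4, even; anisotropic at {3, 5, 23, 29}.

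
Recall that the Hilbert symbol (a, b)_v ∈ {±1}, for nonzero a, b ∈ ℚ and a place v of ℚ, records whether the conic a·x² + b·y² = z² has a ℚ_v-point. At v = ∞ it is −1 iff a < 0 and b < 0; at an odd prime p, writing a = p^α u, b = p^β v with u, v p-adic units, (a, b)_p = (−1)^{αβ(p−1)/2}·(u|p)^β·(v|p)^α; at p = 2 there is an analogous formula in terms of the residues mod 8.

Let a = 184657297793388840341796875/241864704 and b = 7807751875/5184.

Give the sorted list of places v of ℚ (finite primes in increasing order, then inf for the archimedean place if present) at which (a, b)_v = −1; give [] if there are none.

[2, 11, 23, 43]

(a, b) ≡ (2404259, 43) mod (ℚ^×)²; places V = {2, 3, 5, 7, 11, 13, 17, 23, 43, ∞}.
(a,b)_17: α=1, u≡15; β=0, v≡16 (mod 17); (15|17)=+1, (16|17)=+1; sign (−1)^0·+1^0·+1^1 = +1.
(a,b)_3: α=-10, u≡2; β=-4, v≡1 (mod 3); (2|3)=-1, (1|3)=+1; sign (−1)^0·-1^-4·+1^-10 = +1.
(a,b)_11: α=7, u≡2; β=2, v≡2 (mod 11); (2|11)=-1, (2|11)=-1; sign (−1)^0·-1^2·-1^7 = -1.
(a,b)_5: α=10, u≡4; β=4, v≡2 (mod 5); (4|5)=+1, (2|5)=-1; sign (−1)^0·+1^4·-1^10 = +1.
(a,b)_2: α=-12, β=-6; u≡3, v≡3 (mod 8); ε(u)ε(v)=1·1, αω(v)=-12·1, βω(u)=-6·1; sum ≡ 1  ⇒  -1.
(a,b)_43: α=3, u≡23; β=1, v≡25 (mod 43); (23|43)=+1, (25|43)=+1; sign (−1)^1·+1^1·+1^3 = -1.
(a,b)_7: α=4, u≡2; β=4, v≡1 (mod 7); (2|7)=+1, (1|7)=+1; sign (−1)^0·+1^4·+1^4 = +1.
(a,b)_∞: sgn(2404259)=+, sgn(43)=+, so +1.
(a,b)_23: α=1, u≡5; β=0, v≡20 (mod 23); (5|23)=-1, (20|23)=-1; sign (−1)^0·-1^0·-1^1 = -1.
(a,b)_13: α=1, u≡6; β=0, v≡4 (mod 13); (6|13)=-1, (4|13)=+1; sign (−1)^0·-1^0·+1^1 = +1.
|Ram(2404259, 43)| = 4, even; anisotropic at {2, 11, 23, 43}.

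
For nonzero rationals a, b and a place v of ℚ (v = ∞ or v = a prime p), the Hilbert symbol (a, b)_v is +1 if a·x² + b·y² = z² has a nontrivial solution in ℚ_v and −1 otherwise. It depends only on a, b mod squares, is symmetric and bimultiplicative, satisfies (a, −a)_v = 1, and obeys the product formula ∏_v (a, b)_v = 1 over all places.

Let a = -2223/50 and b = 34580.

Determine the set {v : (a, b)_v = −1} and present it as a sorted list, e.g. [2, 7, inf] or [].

[2, 7, 13, 19]

(a, b) ≡ (-494, 8645) mod (ℚ^×)²; places V = {2, 3, 5, 7, 13, 19, ∞}.
(a,b)_5: α=-2, u≡1; β=1, v≡1 (mod 5); (1|5)=+1, (1|5)=+1; sign (−1)^0·+1^1·+1^-2 = +1.
(a,b)_3: α=2, u≡1; β=0, v≡2 (mod 3); (1|3)=+1, (2|3)=-1; sign (−1)^0·+1^0·-1^2 = +1.
(a,b)_19: α=1, u≡14; β=1, v≡15 (mod 19); (14|19)=-1, (15|19)=-1; sign (−1)^1·-1^1·-1^1 = -1.
(a,b)_∞: sgn(-494)=−, sgn(8645)=+, so +1.
(a,b)_2: α=-1, β=2; u≡1, v≡5 (mod 8); ε(u)ε(v)=0·0, αω(v)=-1·1, βω(u)=2·0; sum ≡ 1  ⇒  -1.
(a,b)_13: α=1, u≡1; β=1, v≡8 (mod 13); (1|13)=+1, (8|13)=-1; sign (−1)^0·+1^1·-1^1 = -1.
(a,b)_7: α=0, u≡3; β=1, v≡5 (mod 7); (3|7)=-1, (5|7)=-1; sign (−1)^0·-1^1·-1^0 = -1.
(-494, 8645 / ℚ) ramifies at {2, 7, 13, 19}: a division algebra.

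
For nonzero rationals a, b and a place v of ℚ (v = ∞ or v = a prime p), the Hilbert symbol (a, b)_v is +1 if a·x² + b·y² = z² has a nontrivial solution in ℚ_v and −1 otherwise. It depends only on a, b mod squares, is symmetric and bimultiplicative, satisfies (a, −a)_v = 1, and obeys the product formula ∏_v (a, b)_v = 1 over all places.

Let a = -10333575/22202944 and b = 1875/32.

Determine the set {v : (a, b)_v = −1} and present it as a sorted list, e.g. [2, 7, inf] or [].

[3, 7]

Mod squares: a ≡ -7, b ≡ 6. Check v ∈ {∞, 2, 3, 5, 7, 19, 31}.
v=3: a=3^10·(≡2), b=3^1·(≡2) mod 3; (2|3)=-1, (2|3)=-1; (−1)^{10·1·1}·(-1)^1·(-1)^10 = -1.
v=19: a=19^-2·(≡12), b=19^0·(≡1) mod 19; (12|19)=-1, (1|19)=+1; (−1)^{-2·0·9}·(-1)^0·(+1)^-2 = +1.
v=∞: -7 < 0 and 6 > 0  ⇒  (a,b)_∞ = +1.
v=5: a=5^2·(≡3), b=5^4·(≡4) mod 5; (3|5)=-1, (4|5)=+1; (−1)^{2·4·2}·(-1)^4·(+1)^2 = +1.
v=7: a=7^1·(≡5), b=7^0·(≡5) mod 7; (5|7)=-1, (5|7)=-1; (−1)^{1·0·3}·(-1)^0·(-1)^1 = -1.
v=2: v_2(a)=-6, v_2(b)=-5; units ≡ 1, 3 (mod 8); ε·ε+αω+βω = 0·1+-6·1+-5·0 ≡ 0  ⇒  (a,b)_2 = +1.
v=31: a=31^-2·(≡3), b=31^0·(≡15) mod 31; (3|31)=-1, (15|31)=-1; (−1)^{-2·0·15}·(-1)^0·(-1)^-2 = +1.
(-7, 6 / ℚ) ramifies at {3, 7}: a division algebra.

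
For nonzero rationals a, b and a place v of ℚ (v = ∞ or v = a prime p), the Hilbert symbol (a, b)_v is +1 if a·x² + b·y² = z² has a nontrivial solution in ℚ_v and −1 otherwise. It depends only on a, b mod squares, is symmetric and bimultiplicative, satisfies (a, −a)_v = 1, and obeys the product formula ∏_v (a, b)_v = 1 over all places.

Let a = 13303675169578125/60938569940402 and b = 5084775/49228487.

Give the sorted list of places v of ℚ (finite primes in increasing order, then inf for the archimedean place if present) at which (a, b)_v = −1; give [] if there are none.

[23, 29]

Mod squares: a ≡ 41354, b ≡ 713. Check v ∈ {∞, 2, 3, 5, 7, 11, 19, 23, 29, 31}.
v=29: a=29^1·(≡1), b=29^0·(≡2) mod 29; (1|29)=+1, (2|29)=-1; (−1)^{1·0·14}·(+1)^0·(-1)^1 = -1.
v=19: a=19^-2·(≡15), b=19^-2·(≡13) mod 19; (15|19)=-1, (13|19)=-1; (−1)^{-2·-2·9}·(-1)^-2·(-1)^-2 = +1.
v=5: a=5^6·(≡4), b=5^2·(≡3) mod 5; (4|5)=+1, (3|5)=-1; (−1)^{6·2·2}·(+1)^2·(-1)^6 = +1.
v=∞: 41354 > 0 and 713 > 0  ⇒  (a,b)_∞ = +1.
v=31: a=31^3·(≡28), b=31^1·(≡3) mod 31; (28|31)=+1, (3|31)=-1; (−1)^{3·1·15}·(+1)^1·(-1)^3 = +1.
v=2: v_2(a)=-1, v_2(b)=0; units ≡ 5, 1 (mod 8); ε·ε+αω+βω = 0·0+-1·0+0·1 ≡ 0  ⇒  (a,b)_2 = +1.
v=7: a=7^-8·(≡6), b=7^-2·(≡5) mod 7; (6|7)=-1, (5|7)=-1; (−1)^{-8·-2·3}·(-1)^-2·(-1)^-8 = +1.
v=11: a=11^-4·(≡3), b=11^-2·(≡3) mod 11; (3|11)=+1, (3|11)=+1; (−1)^{-4·-2·5}·(+1)^-2·(+1)^-4 = +1.
v=3: a=3^4·(≡2), b=3^8·(≡2) mod 3; (2|3)=-1, (2|3)=-1; (−1)^{4·8·1}·(-1)^8·(-1)^4 = +1.
v=23: a=23^3·(≡6), b=23^-1·(≡8) mod 23; (6|23)=+1, (8|23)=+1; (−1)^{3·-1·11}·(+1)^-1·(+1)^3 = -1.
Ram(41354, 713) = {23, 29}; no ℚ_23-point on the conic.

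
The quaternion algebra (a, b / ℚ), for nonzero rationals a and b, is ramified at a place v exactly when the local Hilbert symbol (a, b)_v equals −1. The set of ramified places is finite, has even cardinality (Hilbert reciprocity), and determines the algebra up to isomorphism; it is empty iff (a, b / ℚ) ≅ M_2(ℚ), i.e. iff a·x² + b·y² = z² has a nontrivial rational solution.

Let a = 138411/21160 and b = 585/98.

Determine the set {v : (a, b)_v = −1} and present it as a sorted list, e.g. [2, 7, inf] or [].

(a, b) ≡ (910, 130) mod (ℚ^×)²; places V = {2, 3, 5, 7, 13, 23, ∞}.
(a,b)_5: α=-1, u≡3; β=1, v≡4 (mod 5); (3|5)=-1, (4|5)=+1; sign (−1)^0·-1^1·+1^-1 = -1.
(a,b)_2: α=-3, β=-1; u≡7, v≡1 (mod 8); ε(u)ε(v)=1·0, αω(v)=-3·0, βω(u)=-1·0; sum ≡ 0  ⇒  +1.
(a,b)_13: α=3, u≡7; β=1, v≡12 (mod 13); (7|13)=-1, (12|13)=+1; sign (−1)^0·-1^1·+1^3 = -1.
(a,b)_7: α=1, u≡2; β=-2, v≡2 (mod 7); (2|7)=+1, (2|7)=+1; sign (−1)^0·+1^-2·+1^1 = +1.
(a,b)_3: α=2, u≡1; β=2, v≡1 (mod 3); (1|3)=+1, (1|3)=+1; sign (−1)^0·+1^2·+1^2 = +1.
(a,b)_∞: sgn(910)=+, sgn(130)=+, so +1.
(a,b)_23: α=-2, u≡12; β=0, v≡17 (mod 23); (12|23)=+1, (17|23)=-1; sign (−1)^0·+1^0·-1^-2 = +1.
|Ram(910, 130)| = 2, even; anisotropic at {5, 13}.

[5, 13]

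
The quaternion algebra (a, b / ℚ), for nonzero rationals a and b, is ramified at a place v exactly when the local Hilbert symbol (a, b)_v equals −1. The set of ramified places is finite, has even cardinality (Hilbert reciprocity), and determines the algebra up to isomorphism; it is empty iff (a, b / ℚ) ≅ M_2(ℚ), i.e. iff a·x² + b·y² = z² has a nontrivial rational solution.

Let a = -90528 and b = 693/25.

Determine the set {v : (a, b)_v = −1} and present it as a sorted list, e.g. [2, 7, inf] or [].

[2, 3, 7, 11]

Mod squares: a ≡ -5658, b ≡ 77. Check v ∈ {∞, 2, 3, 5, 7, 11, 23, 41}.
v=41: a=41^1·(≡6), b=41^0·(≡31) mod 41; (6|41)=-1, (31|41)=+1; (−1)^{1·0·20}·(-1)^0·(+1)^1 = +1.
v=∞: -5658 < 0 and 77 > 0  ⇒  (a,b)_∞ = +1.
v=7: a=7^0·(≡3), b=7^1·(≡2) mod 7; (3|7)=-1, (2|7)=+1; (−1)^{0·1·3}·(-1)^1·(+1)^0 = -1.
v=5: a=5^0·(≡2), b=5^-2·(≡3) mod 5; (2|5)=-1, (3|5)=-1; (−1)^{0·-2·2}·(-1)^-2·(-1)^0 = +1.
v=23: a=23^1·(≡20), b=23^0·(≡13) mod 23; (20|23)=-1, (13|23)=+1; (−1)^{1·0·11}·(-1)^0·(+1)^1 = +1.
v=2: v_2(a)=5, v_2(b)=0; units ≡ 3, 5 (mod 8); ε·ε+αω+βω = 1·0+5·1+0·1 ≡ 1  ⇒  (a,b)_2 = -1.
v=3: a=3^1·(≡1), b=3^2·(≡2) mod 3; (1|3)=+1, (2|3)=-1; (−1)^{1·2·1}·(+1)^2·(-1)^1 = -1.
v=11: a=11^0·(≡2), b=11^1·(≡10) mod 11; (2|11)=-1, (10|11)=-1; (−1)^{0·1·5}·(-1)^1·(-1)^0 = -1.
Ram(-5658, 77) = {2, 3, 7, 11}; no ℚ_2-point on the conic.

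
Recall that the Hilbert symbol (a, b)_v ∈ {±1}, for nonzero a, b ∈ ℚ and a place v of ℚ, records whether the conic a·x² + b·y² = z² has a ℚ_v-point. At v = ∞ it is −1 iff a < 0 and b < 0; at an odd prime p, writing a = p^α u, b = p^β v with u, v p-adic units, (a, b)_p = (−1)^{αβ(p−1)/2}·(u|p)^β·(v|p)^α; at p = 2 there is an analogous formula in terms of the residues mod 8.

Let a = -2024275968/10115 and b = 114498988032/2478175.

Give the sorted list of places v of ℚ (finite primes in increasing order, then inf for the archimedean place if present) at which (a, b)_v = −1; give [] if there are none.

(a, b) ≡ (-30030, 6006) mod (ℚ^×)²; places V = {2, 3, 5, 7, 11, 13, 17, 19, ∞}.
(a,b)_3: α=3, u≡1; β=1, v≡1 (mod 3); (1|3)=+1, (1|3)=+1; sign (−1)^1·+1^1·+1^3 = -1.
(a,b)_2: α=19, β=11; u≡1, v≡3 (mod 8); ε(u)ε(v)=0·1, αω(v)=19·1, βω(u)=11·0; sum ≡ 1  ⇒  -1.
(a,b)_5: α=-1, u≡4; β=-2, v≡1 (mod 5); (4|5)=+1, (1|5)=+1; sign (−1)^0·+1^-2·+1^-1 = +1.
(a,b)_11: α=1, u≡1; β=1, v≡10 (mod 11); (1|11)=+1, (10|11)=-1; sign (−1)^1·+1^1·-1^1 = +1.
(a,b)_19: α=0, u≡7; β=4, v≡14 (mod 19); (7|19)=+1, (14|19)=-1; sign (−1)^0·+1^4·-1^0 = +1.
(a,b)_7: α=-1, u≡2; β=-3, v≡2 (mod 7); (2|7)=+1, (2|7)=+1; sign (−1)^1·+1^-3·+1^-1 = -1.
(a,b)_∞: sgn(-30030)=−, sgn(6006)=+, so +1.
(a,b)_13: α=1, u≡9; β=1, v≡7 (mod 13); (9|13)=+1, (7|13)=-1; sign (−1)^0·+1^1·-1^1 = -1.
(a,b)_17: α=-2, u≡1; β=-2, v≡10 (mod 17); (1|17)=+1, (10|17)=-1; sign (−1)^0·+1^-2·-1^-2 = +1.
(-30030, 6006 / ℚ) ramifies at {2, 3, 7, 13}: a division algebra.

[2, 3, 7, 13]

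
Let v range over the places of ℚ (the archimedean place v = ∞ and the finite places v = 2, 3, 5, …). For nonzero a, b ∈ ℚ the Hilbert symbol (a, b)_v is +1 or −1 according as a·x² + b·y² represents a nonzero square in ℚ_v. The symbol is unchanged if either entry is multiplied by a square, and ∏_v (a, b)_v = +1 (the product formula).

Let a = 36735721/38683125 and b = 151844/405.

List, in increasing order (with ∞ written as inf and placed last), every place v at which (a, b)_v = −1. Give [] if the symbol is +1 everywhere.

[5, 7, 11, 13]

Mod squares: a ≡ 13, b ≡ 189805. Check v ∈ {∞, 2, 3, 5, 7, 11, 13, 17, 19, 23, 29}.
v=19: a=19^2·(≡3), b=19^0·(≡12) mod 19; (3|19)=-1, (12|19)=-1; (−1)^{2·0·9}·(-1)^0·(-1)^2 = +1.
v=5: a=5^-4·(≡2), b=5^-1·(≡4) mod 5; (2|5)=-1, (4|5)=+1; (−1)^{-4·-1·2}·(-1)^-1·(+1)^-4 = -1.
v=13: a=13^-1·(≡3), b=13^0·(≡2) mod 13; (3|13)=+1, (2|13)=-1; (−1)^{-1·0·6}·(+1)^0·(-1)^-1 = -1.
v=∞: 13 > 0 and 189805 > 0  ⇒  (a,b)_∞ = +1.
v=23: a=23^-2·(≡18), b=23^0·(≡13) mod 23; (18|23)=+1, (13|23)=+1; (−1)^{-2·0·11}·(+1)^0·(+1)^-2 = +1.
v=2: v_2(a)=0, v_2(b)=2; units ≡ 5, 5 (mod 8); ε·ε+αω+βω = 0·0+0·1+2·1 ≡ 0  ⇒  (a,b)_2 = +1.
v=7: a=7^0·(≡3), b=7^1·(≡1) mod 7; (3|7)=-1, (1|7)=+1; (−1)^{0·1·3}·(-1)^1·(+1)^0 = -1.
v=11: a=11^2·(≡7), b=11^1·(≡6) mod 11; (7|11)=-1, (6|11)=-1; (−1)^{2·1·5}·(-1)^1·(-1)^2 = -1.
v=17: a=17^0·(≡4), b=17^1·(≡9) mod 17; (4|17)=+1, (9|17)=+1; (−1)^{0·1·8}·(+1)^1·(+1)^0 = +1.
v=29: a=29^2·(≡20), b=29^1·(≡13) mod 29; (20|29)=+1, (13|29)=+1; (−1)^{2·1·14}·(+1)^1·(+1)^2 = +1.
v=3: a=3^-2·(≡1), b=3^-4·(≡1) mod 3; (1|3)=+1, (1|3)=+1; (−1)^{-2·-4·1}·(+1)^-4·(+1)^-2 = +1.
Ram(13, 189805) = {5, 7, 11, 13}; no ℚ_5-point on the conic.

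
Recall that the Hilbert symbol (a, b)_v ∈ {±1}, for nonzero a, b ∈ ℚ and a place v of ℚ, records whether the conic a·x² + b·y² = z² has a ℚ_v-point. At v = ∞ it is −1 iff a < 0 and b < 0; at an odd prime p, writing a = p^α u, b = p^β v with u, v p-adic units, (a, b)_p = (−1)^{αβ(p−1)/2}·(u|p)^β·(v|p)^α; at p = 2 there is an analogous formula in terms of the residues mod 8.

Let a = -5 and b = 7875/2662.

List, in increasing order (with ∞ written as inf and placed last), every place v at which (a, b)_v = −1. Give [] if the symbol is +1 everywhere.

(a, b) ≡ (-5, 770) mod (ℚ^×)²; places V = {2, 3, 5, 7, 11, ∞}.
(a,b)_∞: sgn(-5)=−, sgn(770)=+, so +1.
(a,b)_5: α=1, u≡4; β=3, v≡4 (mod 5); (4|5)=+1, (4|5)=+1; sign (−1)^0·+1^3·+1^1 = +1.
(a,b)_11: α=0, u≡6; β=-3, v≡5 (mod 11); (6|11)=-1, (5|11)=+1; sign (−1)^0·-1^-3·+1^0 = -1.
(a,b)_3: α=0, u≡1; β=2, v≡2 (mod 3); (1|3)=+1, (2|3)=-1; sign (−1)^0·+1^2·-1^0 = +1.
(a,b)_7: α=0, u≡2; β=1, v≡6 (mod 7); (2|7)=+1, (6|7)=-1; sign (−1)^0·+1^1·-1^0 = +1.
(a,b)_2: α=0, β=-1; u≡3, v≡1 (mod 8); ε(u)ε(v)=1·0, αω(v)=0·0, βω(u)=-1·1; sum ≡ 1  ⇒  -1.
Ram(-5, 770) = {2, 11}; no ℚ_2-point on the conic.

[2, 11]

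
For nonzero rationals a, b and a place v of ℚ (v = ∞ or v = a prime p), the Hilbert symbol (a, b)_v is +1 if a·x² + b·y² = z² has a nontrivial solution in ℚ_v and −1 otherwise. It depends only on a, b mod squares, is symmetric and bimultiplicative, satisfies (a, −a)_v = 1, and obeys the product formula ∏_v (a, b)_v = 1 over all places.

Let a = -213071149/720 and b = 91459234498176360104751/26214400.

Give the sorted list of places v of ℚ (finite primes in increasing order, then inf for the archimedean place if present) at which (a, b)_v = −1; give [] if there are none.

(a, b) ≡ (-2013905, 24871) mod (ℚ^×)²; places V = {2, 3, 5, 7, 11, 17, 19, 23, 29, 43, ∞}.
(a,b)_∞: sgn(-2013905)=−, sgn(24871)=+, so +1.
(a,b)_11: α=0, u≡10; β=1, v≡2 (mod 11); (10|11)=-1, (2|11)=-1; sign (−1)^0·-1^1·-1^0 = -1.
(a,b)_29: α=1, u≡3; β=2, v≡17 (mod 29); (3|29)=-1, (17|29)=-1; sign (−1)^0·-1^2·-1^1 = -1.
(a,b)_3: α=-2, u≡1; β=4, v≡1 (mod 3); (1|3)=+1, (1|3)=+1; sign (−1)^0·+1^4·+1^-2 = +1.
(a,b)_5: α=-1, u≡4; β=-2, v≡1 (mod 5); (4|5)=+1, (1|5)=+1; sign (−1)^0·+1^-2·+1^-1 = +1.
(a,b)_23: α=2, u≡19; β=4, v≡16 (mod 23); (19|23)=-1, (16|23)=+1; sign (−1)^0·-1^4·+1^2 = +1.
(a,b)_2: α=-4, β=-20; u≡7, v≡7 (mod 8); ε(u)ε(v)=1·1, αω(v)=-4·0, βω(u)=-20·0; sum ≡ 1  ⇒  -1.
(a,b)_7: α=0, u≡4; β=1, v≡2 (mod 7); (4|7)=+1, (2|7)=+1; sign (−1)^0·+1^1·+1^0 = +1.
(a,b)_17: α=1, u≡13; β=3, v≡16 (mod 17); (13|17)=+1, (16|17)=+1; sign (−1)^0·+1^3·+1^1 = +1.
(a,b)_43: α=1, u≡23; β=2, v≡41 (mod 43); (23|43)=+1, (41|43)=+1; sign (−1)^0·+1^2·+1^1 = +1.
(a,b)_19: α=1, u≡17; β=3, v≡6 (mod 19); (17|19)=+1, (6|19)=+1; sign (−1)^1·+1^3·+1^1 = -1.
|Ram(-2013905, 24871)| = 4, even; anisotropic at {2, 11, 19, 29}.

[2, 11, 19, 29]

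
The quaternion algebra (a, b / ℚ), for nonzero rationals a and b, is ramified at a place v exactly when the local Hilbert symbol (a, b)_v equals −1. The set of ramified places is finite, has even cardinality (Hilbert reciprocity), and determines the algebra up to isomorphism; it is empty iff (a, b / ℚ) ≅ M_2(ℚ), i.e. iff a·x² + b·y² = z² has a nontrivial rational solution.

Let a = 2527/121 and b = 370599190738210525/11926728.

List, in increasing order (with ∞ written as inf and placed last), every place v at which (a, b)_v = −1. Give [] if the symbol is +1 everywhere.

[17, 23]

(a, b) ≡ (7, 14858) mod (ℚ^×)²; places V = {2, 3, 5, 7, 11, 13, 17, 19, 23, 37, 43, ∞}.
(a,b)_19: α=2, u≡1; β=5, v≡18 (mod 19); (1|19)=+1, (18|19)=-1; sign (−1)^0·+1^5·-1^2 = +1.
(a,b)_13: α=0, u≡11; β=2, v≡12 (mod 13); (11|13)=-1, (12|13)=+1; sign (−1)^0·-1^2·+1^0 = +1.
(a,b)_43: α=0, u≡12; β=2, v≡25 (mod 43); (12|43)=-1, (25|43)=+1; sign (−1)^0·-1^2·+1^0 = +1.
(a,b)_5: α=0, u≡2; β=2, v≡2 (mod 5); (2|5)=-1, (2|5)=-1; sign (−1)^0·-1^2·-1^0 = +1.
(a,b)_7: α=1, u≡2; β=2, v≡1 (mod 7); (2|7)=+1, (1|7)=+1; sign (−1)^0·+1^2·+1^1 = +1.
(a,b)_17: α=0, u≡14; β=1, v≡5 (mod 17); (14|17)=-1, (5|17)=-1; sign (−1)^0·-1^1·-1^0 = -1.
(a,b)_11: α=-2, u≡8; β=-2, v≡10 (mod 11); (8|11)=-1, (10|11)=-1; sign (−1)^0·-1^-2·-1^-2 = +1.
(a,b)_∞: sgn(7)=+, sgn(14858)=+, so +1.
(a,b)_23: α=0, u≡11; β=1, v≡6 (mod 23); (11|23)=-1, (6|23)=+1; sign (−1)^0·-1^1·+1^0 = -1.
(a,b)_37: α=0, u≡27; β=-2, v≡9 (mod 37); (27|37)=+1, (9|37)=+1; sign (−1)^0·+1^-2·+1^0 = +1.
(a,b)_2: α=0, β=-3; u≡7, v≡5 (mod 8); ε(u)ε(v)=1·0, αω(v)=0·1, βω(u)=-3·0; sum ≡ 0  ⇒  +1.
(a,b)_3: α=0, u≡1; β=-2, v≡2 (mod 3); (1|3)=+1, (2|3)=-1; sign (−1)^0·+1^-2·-1^0 = +1.
Ram(7, 14858) = {17, 23}; no ℚ_17-point on the conic.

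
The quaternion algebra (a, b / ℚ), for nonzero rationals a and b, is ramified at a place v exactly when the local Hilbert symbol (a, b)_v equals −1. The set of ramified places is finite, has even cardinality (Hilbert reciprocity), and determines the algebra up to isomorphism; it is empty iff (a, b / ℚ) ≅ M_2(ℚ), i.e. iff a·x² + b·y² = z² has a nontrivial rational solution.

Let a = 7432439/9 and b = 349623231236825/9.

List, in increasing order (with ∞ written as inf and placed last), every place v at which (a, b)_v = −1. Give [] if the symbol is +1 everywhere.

(a, b) ≡ (7432439, 339365897) mod (ℚ^×)²; places V = {2, 3, 5, 7, 13, 19, 23, 29, 31, 41, 47, ∞}.
(a,b)_31: α=0, u≡21; β=1, v≡2 (mod 31); (21|31)=-1, (2|31)=+1; sign (−1)^0·-1^1·+1^0 = -1.
(a,b)_7: α=1, u≡5; β=2, v≡6 (mod 7); (5|7)=-1, (6|7)=-1; sign (−1)^0·-1^2·-1^1 = -1.
(a,b)_41: α=1, u≡2; β=1, v≡28 (mod 41); (2|41)=+1, (28|41)=-1; sign (−1)^0·+1^1·-1^1 = -1.
(a,b)_23: α=0, u≡9; β=1, v≡10 (mod 23); (9|23)=+1, (10|23)=-1; sign (−1)^0·+1^1·-1^0 = +1.
(a,b)_47: α=1, u≡45; β=1, v≡20 (mod 47); (45|47)=-1, (20|47)=-1; sign (−1)^1·-1^1·-1^1 = -1.
(a,b)_5: α=0, u≡1; β=2, v≡2 (mod 5); (1|5)=+1, (2|5)=-1; sign (−1)^0·+1^2·-1^0 = +1.
(a,b)_3: α=-2, u≡2; β=-2, v≡2 (mod 3); (2|3)=-1, (2|3)=-1; sign (−1)^0·-1^-2·-1^-2 = +1.
(a,b)_19: α=1, u≡1; β=1, v≡13 (mod 19); (1|19)=+1, (13|19)=-1; sign (−1)^1·+1^1·-1^1 = +1.
(a,b)_13: α=0, u≡3; β=1, v≡9 (mod 13); (3|13)=+1, (9|13)=+1; sign (−1)^0·+1^1·+1^0 = +1.
(a,b)_29: α=1, u≡2; β=2, v≡7 (mod 29); (2|29)=-1, (7|29)=+1; sign (−1)^0·-1^2·+1^1 = +1.
(a,b)_2: α=0, β=0; u≡7, v≡1 (mod 8); ε(u)ε(v)=1·0, αω(v)=0·0, βω(u)=0·0; sum ≡ 0  ⇒  +1.
(a,b)_∞: sgn(7432439)=+, sgn(339365897)=+, so +1.
|Ram(7432439, 339365897)| = 4, even; anisotropic at {7, 31, 41, 47}.

[7, 31, 41, 47]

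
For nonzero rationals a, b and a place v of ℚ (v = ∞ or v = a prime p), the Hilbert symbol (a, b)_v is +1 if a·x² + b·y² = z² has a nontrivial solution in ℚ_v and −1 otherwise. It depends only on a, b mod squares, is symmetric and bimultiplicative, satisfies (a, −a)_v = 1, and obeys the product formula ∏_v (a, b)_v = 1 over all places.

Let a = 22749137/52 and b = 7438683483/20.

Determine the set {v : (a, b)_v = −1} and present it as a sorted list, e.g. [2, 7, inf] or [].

[11, 13, 23, 29, 41, 53]

(a, b) ≡ (819221, 697015) mod (ℚ^×)²; places V = {2, 3, 5, 7, 11, 13, 19, 23, 29, 41, 53, ∞}.
(a,b)_13: α=-1, u≡2; β=0, v≡7 (mod 13); (2|13)=-1, (7|13)=-1; sign (−1)^0·-1^0·-1^-1 = -1.
(a,b)_53: α=1, u≡18; β=0, v≡20 (mod 53); (18|53)=-1, (20|53)=-1; sign (−1)^0·-1^0·-1^1 = -1.
(a,b)_29: α=1, u≡14; β=1, v≡4 (mod 29); (14|29)=-1, (4|29)=+1; sign (−1)^0·-1^1·+1^1 = -1.
(a,b)_19: α=2, u≡5; β=1, v≡8 (mod 19); (5|19)=+1, (8|19)=-1; sign (−1)^0·+1^1·-1^2 = +1.
(a,b)_3: α=0, u≡2; β=2, v≡1 (mod 3); (2|3)=-1, (1|3)=+1; sign (−1)^0·-1^2·+1^0 = +1.
(a,b)_5: α=0, u≡1; β=-1, v≡2 (mod 5); (1|5)=+1, (2|5)=-1; sign (−1)^0·+1^-1·-1^0 = +1.
(a,b)_11: α=0, u≡6; β=3, v≡5 (mod 11); (6|11)=-1, (5|11)=+1; sign (−1)^0·-1^3·+1^0 = -1.
(a,b)_2: α=-2, β=-2; u≡5, v≡7 (mod 8); ε(u)ε(v)=0·1, αω(v)=-2·0, βω(u)=-2·1; sum ≡ 0  ⇒  +1.
(a,b)_∞: sgn(819221)=+, sgn(697015)=+, so +1.
(a,b)_23: α=0, u≡15; β=1, v≡19 (mod 23); (15|23)=-1, (19|23)=-1; sign (−1)^0·-1^1·-1^0 = -1.
(a,b)_41: α=1, u≡19; β=0, v≡3 (mod 41); (19|41)=-1, (3|41)=-1; sign (−1)^0·-1^0·-1^1 = -1.
(a,b)_7: α=0, u≡4; β=2, v≡1 (mod 7); (4|7)=+1, (1|7)=+1; sign (−1)^0·+1^2·+1^0 = +1.
|Ram(819221, 697015)| = 6, even; anisotropic at {11, 13, 23, 29, 41, 53}.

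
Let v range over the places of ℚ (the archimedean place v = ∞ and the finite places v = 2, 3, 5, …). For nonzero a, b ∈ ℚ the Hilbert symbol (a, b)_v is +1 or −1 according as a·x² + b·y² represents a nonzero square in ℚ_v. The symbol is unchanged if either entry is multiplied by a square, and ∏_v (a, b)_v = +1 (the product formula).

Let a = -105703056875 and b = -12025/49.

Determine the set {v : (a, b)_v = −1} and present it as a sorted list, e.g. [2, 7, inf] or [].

Mod squares: a ≡ -731, b ≡ -481. Check v ∈ {∞, 2, 5, 7, 13, 17, 37, 43}.
v=13: a=13^2·(≡1), b=13^1·(≡5) mod 13; (1|13)=+1, (5|13)=-1; (−1)^{2·1·6}·(+1)^1·(-1)^2 = +1.
v=2: v_2(a)=0, v_2(b)=0; units ≡ 5, 7 (mod 8); ε·ε+αω+βω = 0·1+0·0+0·1 ≡ 0  ⇒  (a,b)_2 = +1.
v=17: a=17^1·(≡16), b=17^0·(≡3) mod 17; (16|17)=+1, (3|17)=-1; (−1)^{1·0·8}·(+1)^0·(-1)^1 = -1.
v=∞: -731 < 0 and -481 < 0  ⇒  (a,b)_∞ = -1.
v=7: a=7^0·(≡4), b=7^-2·(≡1) mod 7; (4|7)=+1, (1|7)=+1; (−1)^{0·-2·3}·(+1)^-2·(+1)^0 = +1.
v=37: a=37^2·(≡21), b=37^1·(≡13) mod 37; (21|37)=+1, (13|37)=-1; (−1)^{2·1·18}·(+1)^1·(-1)^2 = +1.
v=43: a=43^1·(≡2), b=43^0·(≡24) mod 43; (2|43)=-1, (24|43)=+1; (−1)^{1·0·21}·(-1)^0·(+1)^1 = +1.
v=5: a=5^4·(≡4), b=5^2·(≡1) mod 5; (4|5)=+1, (1|5)=+1; (−1)^{4·2·2}·(+1)^2·(+1)^4 = +1.
(-731, -481 / ℚ) ramifies at {17, ∞}: a division algebra.

[17, inf]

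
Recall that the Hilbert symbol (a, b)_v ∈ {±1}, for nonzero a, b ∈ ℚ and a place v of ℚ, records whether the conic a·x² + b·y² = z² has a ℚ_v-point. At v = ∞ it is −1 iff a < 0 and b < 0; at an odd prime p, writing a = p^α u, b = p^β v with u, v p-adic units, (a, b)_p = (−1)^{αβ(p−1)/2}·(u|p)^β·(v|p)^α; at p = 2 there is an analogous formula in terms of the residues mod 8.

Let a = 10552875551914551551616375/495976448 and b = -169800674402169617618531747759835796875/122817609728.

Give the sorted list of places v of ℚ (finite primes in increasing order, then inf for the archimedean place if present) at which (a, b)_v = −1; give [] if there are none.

Mod squares: a ≡ 1842335, b ≡ -749398. Check v ∈ {∞, 2, 3, 5, 7, 11, 13, 19, 37, 41, 43}.
v=2: v_2(a)=-20, v_2(b)=-23; units ≡ 7, 5 (mod 8); ε·ε+αω+βω = 1·0+-20·1+-23·0 ≡ 0  ⇒  (a,b)_2 = +1.
v=13: a=13^2·(≡9), b=13^3·(≡9) mod 13; (9|13)=+1, (9|13)=+1; (−1)^{2·3·6}·(+1)^3·(+1)^2 = +1.
v=43: a=43^-1·(≡9), b=43^0·(≡38) mod 43; (9|43)=+1, (38|43)=+1; (−1)^{-1·0·21}·(+1)^0·(+1)^-1 = +1.
v=3: a=3^8·(≡2), b=3^10·(≡2) mod 3; (2|3)=-1, (2|3)=-1; (−1)^{8·10·1}·(-1)^10·(-1)^8 = +1.
v=37: a=37^2·(≡29), b=37^3·(≡6) mod 37; (29|37)=-1, (6|37)=-1; (−1)^{2·3·18}·(-1)^3·(-1)^2 = -1.
v=5: a=5^3·(≡2), b=5^6·(≡3) mod 5; (2|5)=-1, (3|5)=-1; (−1)^{3·6·2}·(-1)^6·(-1)^3 = -1.
v=19: a=19^3·(≡18), b=19^5·(≡3) mod 19; (18|19)=-1, (3|19)=-1; (−1)^{3·5·9}·(-1)^5·(-1)^3 = -1.
v=7: a=7^6·(≡3), b=7^8·(≡1) mod 7; (3|7)=-1, (1|7)=+1; (−1)^{6·8·3}·(-1)^8·(+1)^6 = +1.
v=41: a=41^3·(≡16), b=41^5·(≡8) mod 41; (16|41)=+1, (8|41)=+1; (−1)^{3·5·20}·(+1)^5·(+1)^3 = +1.
v=∞: 1842335 > 0 and -749398 < 0  ⇒  (a,b)_∞ = +1.
v=11: a=11^-1·(≡7), b=11^-4·(≡2) mod 11; (7|11)=-1, (2|11)=-1; (−1)^{-1·-4·5}·(-1)^-4·(-1)^-1 = -1.
|Ram(1842335, -749398)| = 4, even; anisotropic at {5, 11, 19, 37}.

[5, 11, 19, 37]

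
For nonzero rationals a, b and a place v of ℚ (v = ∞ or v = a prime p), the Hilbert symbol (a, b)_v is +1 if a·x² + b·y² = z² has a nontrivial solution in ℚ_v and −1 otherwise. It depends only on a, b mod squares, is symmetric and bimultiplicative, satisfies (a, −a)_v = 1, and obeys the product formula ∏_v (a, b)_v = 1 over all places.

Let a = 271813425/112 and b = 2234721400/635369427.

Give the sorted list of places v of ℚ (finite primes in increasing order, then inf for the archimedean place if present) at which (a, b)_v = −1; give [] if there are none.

[7, 13]

(a, b) ≡ (143871, 138) mod (ℚ^×)²; places V = {2, 3, 5, 7, 11, 13, 17, 23, 31, 41, ∞}.
(a,b)_7: α=-1, u≡1; β=-4, v≡5 (mod 7); (1|7)=+1, (5|7)=-1; sign (−1)^0·+1^-4·-1^-1 = -1.
(a,b)_41: α=0, u≡1; β=2, v≡15 (mod 41); (1|41)=+1, (15|41)=-1; sign (−1)^0·+1^2·-1^0 = +1.
(a,b)_5: α=2, u≡1; β=2, v≡3 (mod 5); (1|5)=+1, (3|5)=-1; sign (−1)^0·+1^2·-1^2 = +1.
(a,b)_13: α=1, u≡4; β=0, v≡7 (mod 13); (4|13)=+1, (7|13)=-1; sign (−1)^0·+1^0·-1^1 = -1.
(a,b)_23: α=2, u≡6; β=1, v≡3 (mod 23); (6|23)=+1, (3|23)=+1; sign (−1)^0·+1^1·+1^2 = +1.
(a,b)_∞: sgn(143871)=+, sgn(138)=+, so +1.
(a,b)_17: α=1, u≡10; β=2, v≡16 (mod 17); (10|17)=-1, (16|17)=+1; sign (−1)^0·-1^2·+1^1 = +1.
(a,b)_11: α=0, u≡2; β=-2, v≡2 (mod 11); (2|11)=-1, (2|11)=-1; sign (−1)^0·-1^-2·-1^0 = +1.
(a,b)_2: α=-4, β=3; u≡7, v≡5 (mod 8); ε(u)ε(v)=1·0, αω(v)=-4·1, βω(u)=3·0; sum ≡ 0  ⇒  +1.
(a,b)_31: α=1, u≡12; β=0, v≡28 (mod 31); (12|31)=-1, (28|31)=+1; sign (−1)^0·-1^0·+1^1 = +1.
(a,b)_3: α=1, u≡2; β=-7, v≡1 (mod 3); (2|3)=-1, (1|3)=+1; sign (−1)^1·-1^-7·+1^1 = +1.
(143871, 138 / ℚ) ramifies at {7, 13}: a division algebra.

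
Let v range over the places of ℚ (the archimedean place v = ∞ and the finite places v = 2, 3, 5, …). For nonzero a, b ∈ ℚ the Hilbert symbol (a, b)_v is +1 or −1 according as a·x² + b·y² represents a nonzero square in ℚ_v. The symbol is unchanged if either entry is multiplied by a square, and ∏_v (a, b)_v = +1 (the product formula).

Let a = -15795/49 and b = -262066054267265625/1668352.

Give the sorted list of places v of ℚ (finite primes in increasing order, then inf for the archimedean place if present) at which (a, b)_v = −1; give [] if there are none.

(a, b) ≡ (-195, -146965) mod (ℚ^×)²; places V = {2, 3, 5, 7, 13, 17, 19, ∞}.
(a,b)_17: α=0, u≡1; β=1, v≡4 (mod 17); (1|17)=+1, (4|17)=+1; sign (−1)^0·+1^1·+1^0 = +1.
(a,b)_2: α=0, β=-8; u≡5, v≡3 (mod 8); ε(u)ε(v)=0·1, αω(v)=0·1, βω(u)=-8·1; sum ≡ 0  ⇒  +1.
(a,b)_19: α=0, u≡15; β=-1, v≡5 (mod 19); (15|19)=-1, (5|19)=+1; sign (−1)^0·-1^-1·+1^0 = -1.
(a,b)_3: α=5, u≡1; β=12, v≡2 (mod 3); (1|3)=+1, (2|3)=-1; sign (−1)^0·+1^12·-1^5 = -1.
(a,b)_7: α=-2, u≡4; β=-3, v≡6 (mod 7); (4|7)=+1, (6|7)=-1; sign (−1)^0·+1^-3·-1^-2 = +1.
(a,b)_5: α=1, u≡4; β=7, v≡2 (mod 5); (4|5)=+1, (2|5)=-1; sign (−1)^0·+1^7·-1^1 = -1.
(a,b)_13: α=1, u≡2; β=5, v≡2 (mod 13); (2|13)=-1, (2|13)=-1; sign (−1)^0·-1^5·-1^1 = +1.
(a,b)_∞: sgn(-195)=−, sgn(-146965)=−, so -1.
|Ram(-195, -146965)| = 4, even; anisotropic at {3, 5, 19, ∞}.

[3, 5, 19, inf]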